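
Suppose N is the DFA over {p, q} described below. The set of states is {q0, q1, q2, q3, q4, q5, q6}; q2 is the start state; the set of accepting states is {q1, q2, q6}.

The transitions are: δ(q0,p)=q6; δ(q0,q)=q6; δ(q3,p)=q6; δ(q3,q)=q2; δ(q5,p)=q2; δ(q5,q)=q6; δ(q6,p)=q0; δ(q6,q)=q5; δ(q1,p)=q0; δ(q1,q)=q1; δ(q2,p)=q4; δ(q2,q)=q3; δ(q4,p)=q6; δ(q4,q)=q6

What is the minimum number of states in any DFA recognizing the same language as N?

First remove the unreachable states {q1}; 6 states remain.
Start with accepting vs non-accepting: {q2,q6} | {q0,q3,q4,q5}.
The partition is now stable with 2 blocks: {q2,q6} | {q0,q3,q4,q5}.

2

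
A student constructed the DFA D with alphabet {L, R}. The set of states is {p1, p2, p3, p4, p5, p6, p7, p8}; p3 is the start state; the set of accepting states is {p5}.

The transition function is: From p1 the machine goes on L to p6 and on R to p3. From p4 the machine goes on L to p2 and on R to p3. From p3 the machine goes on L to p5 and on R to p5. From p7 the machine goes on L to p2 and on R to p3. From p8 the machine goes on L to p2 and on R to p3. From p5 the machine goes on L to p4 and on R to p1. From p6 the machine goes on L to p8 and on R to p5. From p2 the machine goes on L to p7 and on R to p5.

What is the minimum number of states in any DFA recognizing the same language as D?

4

Initial partition by acceptance: {p5} | {p1,p2,p3,p4,p6,p7,p8}.
On input L, block {p1,p2,p3,p4,p6,p7,p8} splits into {p1,p2,p4,p6,p7,p8} and {p3}.
Refine {p1,p2,p4,p6,p7,p8} on symbol R: members go to different blocks, giving {p1,p4,p7,p8} and {p2,p6}.
The partition is now stable with 4 blocks: {p5} | {p1,p4,p7,p8} | {p3} | {p2,p6}.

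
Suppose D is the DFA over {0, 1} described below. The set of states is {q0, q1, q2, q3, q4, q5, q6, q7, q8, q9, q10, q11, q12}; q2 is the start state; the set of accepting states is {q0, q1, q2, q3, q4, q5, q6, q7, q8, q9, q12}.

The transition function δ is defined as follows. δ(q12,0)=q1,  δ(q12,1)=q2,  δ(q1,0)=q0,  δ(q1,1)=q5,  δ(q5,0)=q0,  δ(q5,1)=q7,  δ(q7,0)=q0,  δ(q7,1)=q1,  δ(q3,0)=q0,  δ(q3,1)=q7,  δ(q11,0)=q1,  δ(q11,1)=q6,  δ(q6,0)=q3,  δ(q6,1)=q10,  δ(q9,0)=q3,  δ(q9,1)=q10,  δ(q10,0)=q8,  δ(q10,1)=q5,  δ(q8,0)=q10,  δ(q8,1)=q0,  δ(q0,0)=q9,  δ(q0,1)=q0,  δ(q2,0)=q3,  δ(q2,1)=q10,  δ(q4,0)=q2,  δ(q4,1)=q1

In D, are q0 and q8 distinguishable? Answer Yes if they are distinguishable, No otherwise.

Yes

States {q4,q6,q11,q12} cannot be reached from the start state, so discard them.
Start with accepting vs non-accepting: {q0,q1,q2,q3,q5,q7,q8,q9} | {q10}.
Refine {q0,q1,q2,q3,q5,q7,q8,q9} on symbol 0: members go to different blocks, giving {q0,q1,q2,q3,q5,q7,q9} and {q8}.
On input 1, block {q0,q1,q2,q3,q5,q7,q9} splits into {q0,q1,q3,q5,q7} and {q2,q9}.
Split {q0,q1,q3,q5,q7} by δ(·,0) → {q1,q3,q5,q7} and {q0}.
No further refinement is possible. Final partition (5 blocks): {q1,q3,q5,q7} | {q10} | {q8} | {q2,q9} | {q0}.
q0 and q8 end up in different blocks, so they are distinguishable. For instance, the string '0' is accepted from only q0.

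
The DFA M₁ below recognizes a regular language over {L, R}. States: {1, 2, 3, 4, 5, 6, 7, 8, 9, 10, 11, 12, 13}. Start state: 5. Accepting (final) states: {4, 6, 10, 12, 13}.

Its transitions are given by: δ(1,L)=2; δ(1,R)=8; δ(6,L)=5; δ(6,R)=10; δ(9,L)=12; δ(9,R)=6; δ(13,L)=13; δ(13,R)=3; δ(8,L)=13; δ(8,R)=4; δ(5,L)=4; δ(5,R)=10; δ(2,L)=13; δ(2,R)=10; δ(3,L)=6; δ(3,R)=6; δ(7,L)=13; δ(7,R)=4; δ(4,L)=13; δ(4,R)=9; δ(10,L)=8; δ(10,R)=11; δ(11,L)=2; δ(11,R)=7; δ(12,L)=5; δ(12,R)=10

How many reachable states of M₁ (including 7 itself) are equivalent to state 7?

2

Reachable states from the start: {2,3,4,5,6,7,8,9,10,11,12,13}. Unreachable: {1} — drop them.
P0 = {4,6,10,12,13} | {2,3,5,7,8,9,11}.
On input L, block {4,6,10,12,13} splits into {6,10,12} and {4,13}.
Split {6,10,12} by δ(·,R) → {6,12} and {10}.
Split {2,3,5,7,8,9,11} by δ(·,L) → {2,5,7,8} and {3,9} and {11}.
Split {2,5,7,8} by δ(·,R) → {2,5} and {7,8}.
Stable partition: {6,12} | {2,5} | {4,13} | {10} | {3,9} | {11} | {7,8} — 7 equivalence classes.
State 7 belongs to the block {7,8}, which has 2 states.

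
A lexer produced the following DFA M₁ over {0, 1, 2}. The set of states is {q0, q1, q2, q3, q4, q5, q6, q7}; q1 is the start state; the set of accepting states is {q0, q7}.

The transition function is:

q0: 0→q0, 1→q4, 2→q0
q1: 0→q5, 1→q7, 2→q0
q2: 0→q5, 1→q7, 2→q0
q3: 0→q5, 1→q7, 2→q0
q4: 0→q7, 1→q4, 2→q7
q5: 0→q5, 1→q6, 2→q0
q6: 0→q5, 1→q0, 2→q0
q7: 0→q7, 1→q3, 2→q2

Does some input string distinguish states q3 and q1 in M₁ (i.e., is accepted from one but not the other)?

Every state is reachable, so we keep all 8.
Start with accepting vs non-accepting: {q0,q7} | {q1,q2,q3,q4,q5,q6}.
Refine {q0,q7} on symbol 2: members go to different blocks, giving {q0} and {q7}.
Refine {q1,q2,q3,q4,q5,q6} on symbol 0: members go to different blocks, giving {q1,q2,q3,q5,q6} and {q4}.
Refine {q1,q2,q3,q5,q6} on symbol 1: members go to different blocks, giving {q1,q2,q3} and {q5} and {q6}.
No further refinement is possible. Final partition (6 blocks): {q0} | {q1,q2,q3} | {q7} | {q4} | {q5} | {q6}.
q3 and q1 lie in the same block of the stable partition, so they are equivalent — no string distinguishes them.

No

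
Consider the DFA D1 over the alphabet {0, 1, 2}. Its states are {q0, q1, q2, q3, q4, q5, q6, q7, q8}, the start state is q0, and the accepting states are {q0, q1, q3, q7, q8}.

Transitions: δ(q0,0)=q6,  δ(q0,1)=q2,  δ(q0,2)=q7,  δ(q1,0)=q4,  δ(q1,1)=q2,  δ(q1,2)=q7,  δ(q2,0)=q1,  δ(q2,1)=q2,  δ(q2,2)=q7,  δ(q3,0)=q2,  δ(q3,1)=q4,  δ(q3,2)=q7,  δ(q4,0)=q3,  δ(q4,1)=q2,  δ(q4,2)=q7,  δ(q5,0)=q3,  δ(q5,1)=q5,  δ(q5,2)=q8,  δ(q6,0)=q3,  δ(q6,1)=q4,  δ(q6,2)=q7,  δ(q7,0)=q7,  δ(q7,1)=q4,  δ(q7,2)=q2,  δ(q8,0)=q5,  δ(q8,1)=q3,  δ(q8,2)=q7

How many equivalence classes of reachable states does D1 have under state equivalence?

3

States {q5,q8} cannot be reached from the start state, so discard them.
P0 = {q0,q1,q3,q7} | {q2,q4,q6}.
Split {q0,q1,q3,q7} by δ(·,0) → {q0,q1,q3} and {q7}.
No further refinement is possible. Final partition (3 blocks): {q0,q1,q3} | {q2,q4,q6} | {q7}.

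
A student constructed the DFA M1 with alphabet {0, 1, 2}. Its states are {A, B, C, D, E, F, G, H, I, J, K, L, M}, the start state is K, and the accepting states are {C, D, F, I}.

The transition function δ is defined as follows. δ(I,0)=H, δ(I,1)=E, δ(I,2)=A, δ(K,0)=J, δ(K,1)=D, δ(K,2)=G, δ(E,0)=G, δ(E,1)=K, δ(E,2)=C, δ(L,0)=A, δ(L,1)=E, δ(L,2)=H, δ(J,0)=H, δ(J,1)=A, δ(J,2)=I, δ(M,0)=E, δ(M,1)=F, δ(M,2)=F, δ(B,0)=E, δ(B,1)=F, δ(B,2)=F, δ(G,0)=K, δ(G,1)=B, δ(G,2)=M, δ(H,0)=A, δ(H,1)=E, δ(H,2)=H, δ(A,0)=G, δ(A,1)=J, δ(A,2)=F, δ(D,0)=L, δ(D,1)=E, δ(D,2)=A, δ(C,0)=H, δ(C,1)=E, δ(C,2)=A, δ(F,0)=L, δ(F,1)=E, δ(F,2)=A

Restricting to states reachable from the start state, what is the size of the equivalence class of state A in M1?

1

All states are reachable from the start state.
P0 = {C,D,F,I} | {A,B,E,G,H,J,K,L,M}.
On input 1, block {A,B,E,G,H,J,K,L,M} splits into {A,E,G,H,J,L} and {B,K,M}.
Refine {A,E,G,H,J,L} on symbol 0: members go to different blocks, giving {A,E,H,J,L} and {G}.
On input 0, block {A,E,H,J,L} splits into {H,J,L} and {A,E}.
On input 0, block {H,J,L} splits into {H,L} and {J}.
On input 0, block {B,K,M} splits into {B,M} and {K}.
On input 1, block {A,E} splits into {A} and {E}.
The partition is now stable with 8 blocks: {C,D,F,I} | {H,L} | {B,M} | {G} | {A} | {J} | {K} | {E}.
The equivalence class containing A is {A}, of size 1.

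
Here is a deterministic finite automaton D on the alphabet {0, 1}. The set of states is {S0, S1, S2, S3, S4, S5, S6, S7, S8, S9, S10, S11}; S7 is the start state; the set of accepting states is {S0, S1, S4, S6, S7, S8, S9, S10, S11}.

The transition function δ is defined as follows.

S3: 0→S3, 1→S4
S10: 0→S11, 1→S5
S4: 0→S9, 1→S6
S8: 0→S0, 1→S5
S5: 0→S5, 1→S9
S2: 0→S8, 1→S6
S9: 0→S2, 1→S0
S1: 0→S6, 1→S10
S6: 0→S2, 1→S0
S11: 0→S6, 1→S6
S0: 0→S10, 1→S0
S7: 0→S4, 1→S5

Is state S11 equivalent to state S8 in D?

States {S1,S3} cannot be reached from the start state, so discard them.
P0 = {S0,S4,S6,S7,S8,S9,S10,S11} | {S2,S5}.
Refine {S0,S4,S6,S7,S8,S9,S10,S11} on symbol 0: members go to different blocks, giving {S0,S4,S7,S8,S10,S11} and {S6,S9}.
Split {S0,S4,S7,S8,S10,S11} by δ(·,0) → {S0,S7,S8,S10} and {S4,S11}.
On input 0, block {S0,S7,S8,S10} splits into {S0,S8} and {S7,S10}.
On input 0, block {S0,S8} splits into {S0} and {S8}.
Split {S2,S5} by δ(·,0) → {S2} and {S5}.
No further refinement is possible. Final partition (7 blocks): {S0} | {S2} | {S6,S9} | {S4,S11} | {S7,S10} | {S8} | {S5}.
S11 and S8 end up in different blocks, so they are distinguishable. For instance, the string '1' is accepted from only S11.

No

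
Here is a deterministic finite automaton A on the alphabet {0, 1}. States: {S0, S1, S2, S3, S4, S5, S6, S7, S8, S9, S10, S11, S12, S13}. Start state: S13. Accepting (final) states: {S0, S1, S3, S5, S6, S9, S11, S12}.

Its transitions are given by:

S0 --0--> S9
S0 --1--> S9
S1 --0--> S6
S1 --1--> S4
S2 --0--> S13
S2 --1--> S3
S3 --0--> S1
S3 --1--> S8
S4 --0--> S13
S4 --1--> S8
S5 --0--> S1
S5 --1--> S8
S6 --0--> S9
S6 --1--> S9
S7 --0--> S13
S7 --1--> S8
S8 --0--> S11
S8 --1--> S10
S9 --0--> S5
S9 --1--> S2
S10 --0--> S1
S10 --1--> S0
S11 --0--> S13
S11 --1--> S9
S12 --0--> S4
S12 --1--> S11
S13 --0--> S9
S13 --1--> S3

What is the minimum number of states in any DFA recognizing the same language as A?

10

States {S7,S12} cannot be reached from the start state, so discard them.
P0 = {S0,S1,S3,S5,S6,S9,S11} | {S2,S4,S8,S10,S13}.
On input 0, block {S0,S1,S3,S5,S6,S9,S11} splits into {S0,S1,S3,S5,S6,S9} and {S11}.
On input 1, block {S0,S1,S3,S5,S6,S9} splits into {S1,S3,S5,S9} and {S0,S6}.
On input 0, block {S1,S3,S5,S9} splits into {S3,S5,S9} and {S1}.
On input 0, block {S3,S5,S9} splits into {S3,S5} and {S9}.
On input 0, block {S2,S4,S8,S10,S13} splits into {S2,S4} and {S8} and {S10} and {S13}.
Split {S2,S4} by δ(·,1) → {S2} and {S4}.
Stable partition: {S3,S5} | {S2} | {S11} | {S0,S6} | {S1} | {S9} | {S8} | {S10} | {S13} | {S4} — 10 equivalence classes.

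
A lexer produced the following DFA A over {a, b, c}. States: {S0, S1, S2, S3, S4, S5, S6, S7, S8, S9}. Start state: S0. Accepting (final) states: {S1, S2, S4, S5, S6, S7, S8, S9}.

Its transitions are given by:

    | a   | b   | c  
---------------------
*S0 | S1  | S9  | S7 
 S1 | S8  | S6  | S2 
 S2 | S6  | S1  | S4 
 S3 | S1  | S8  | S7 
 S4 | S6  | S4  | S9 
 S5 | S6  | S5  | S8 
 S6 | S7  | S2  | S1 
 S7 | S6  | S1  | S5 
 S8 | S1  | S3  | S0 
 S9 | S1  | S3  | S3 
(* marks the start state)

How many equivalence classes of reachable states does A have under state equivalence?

6

Every state is reachable, so we keep all 10.
Initial partition by acceptance: {S1,S2,S4,S5,S6,S7,S8,S9} | {S0,S3}.
Split {S1,S2,S4,S5,S6,S7,S8,S9} by δ(·,b) → {S1,S2,S4,S5,S6,S7} and {S8,S9}.
Refine {S1,S2,S4,S5,S6,S7} on symbol a: members go to different blocks, giving {S2,S4,S5,S6,S7} and {S1}.
Refine {S2,S4,S5,S6,S7} on symbol b: members go to different blocks, giving {S4,S5,S6} and {S2,S7}.
On input a, block {S4,S5,S6} splits into {S4,S5} and {S6}.
Stable partition: {S4,S5} | {S0,S3} | {S8,S9} | {S1} | {S2,S7} | {S6} — 6 equivalence classes.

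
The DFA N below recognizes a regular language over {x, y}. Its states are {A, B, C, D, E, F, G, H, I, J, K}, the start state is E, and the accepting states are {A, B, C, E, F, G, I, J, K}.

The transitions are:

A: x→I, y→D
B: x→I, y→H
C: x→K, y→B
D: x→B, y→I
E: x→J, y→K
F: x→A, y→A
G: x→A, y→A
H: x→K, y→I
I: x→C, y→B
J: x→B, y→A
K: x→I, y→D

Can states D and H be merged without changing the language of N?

Yes

Reachable states from the start: {A,B,C,D,E,H,I,J,K}. Unreachable: {F,G} — drop them.
Start with accepting vs non-accepting: {A,B,C,E,I,J,K} | {D,H}.
Refine {A,B,C,E,I,J,K} on symbol y: members go to different blocks, giving {C,E,I,J} and {A,B,K}.
Split {C,E,I,J} by δ(·,x) → {C,J} and {E,I}.
No further refinement is possible. Final partition (4 blocks): {C,J} | {D,H} | {A,B,K} | {E,I}.
D and H lie in the same block of the stable partition, so they are equivalent — no string distinguishes them.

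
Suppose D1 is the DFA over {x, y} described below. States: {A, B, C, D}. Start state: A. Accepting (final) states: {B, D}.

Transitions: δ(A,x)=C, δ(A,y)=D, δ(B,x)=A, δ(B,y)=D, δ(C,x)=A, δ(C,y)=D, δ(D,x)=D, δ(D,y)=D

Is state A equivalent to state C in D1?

Reachable states from the start: {A,C,D}. Unreachable: {B} — drop them.
P0 = {D} | {A,C}.
Stable partition: {D} | {A,C} — 2 equivalence classes.
A and C lie in the same block of the stable partition, so they are equivalent — no string distinguishes them.

Yes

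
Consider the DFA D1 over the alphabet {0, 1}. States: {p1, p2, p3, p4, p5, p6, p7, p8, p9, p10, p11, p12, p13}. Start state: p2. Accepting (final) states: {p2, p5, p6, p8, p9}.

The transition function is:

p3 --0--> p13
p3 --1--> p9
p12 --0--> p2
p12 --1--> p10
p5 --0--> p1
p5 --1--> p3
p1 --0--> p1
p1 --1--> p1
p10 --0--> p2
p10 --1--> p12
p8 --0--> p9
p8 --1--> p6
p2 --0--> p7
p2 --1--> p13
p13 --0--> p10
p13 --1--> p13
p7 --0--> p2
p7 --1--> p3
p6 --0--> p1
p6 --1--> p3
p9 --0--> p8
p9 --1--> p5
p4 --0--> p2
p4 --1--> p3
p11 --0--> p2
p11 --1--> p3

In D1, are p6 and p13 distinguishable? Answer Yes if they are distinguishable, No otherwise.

Yes

First remove the unreachable states {p4,p11}; 11 states remain.
Initial partition by acceptance: {p2,p5,p6,p8,p9} | {p1,p3,p7,p10,p12,p13}.
Split {p2,p5,p6,p8,p9} by δ(·,0) → {p2,p5,p6} and {p8,p9}.
Refine {p1,p3,p7,p10,p12,p13} on symbol 0: members go to different blocks, giving {p1,p3,p13} and {p7,p10,p12}.
Refine {p2,p5,p6} on symbol 0: members go to different blocks, giving {p5,p6} and {p2}.
On input 0, block {p1,p3,p13} splits into {p1,p3} and {p13}.
On input 0, block {p1,p3} splits into {p1} and {p3}.
Refine {p7,p10,p12} on symbol 1: members go to different blocks, giving {p10,p12} and {p7}.
The partition is now stable with 8 blocks: {p5,p6} | {p1} | {p8,p9} | {p10,p12} | {p2} | {p13} | {p3} | {p7}.
p6 and p13 end up in different blocks, so they are distinguishable. For instance, the string 'ε' is accepted from only p6.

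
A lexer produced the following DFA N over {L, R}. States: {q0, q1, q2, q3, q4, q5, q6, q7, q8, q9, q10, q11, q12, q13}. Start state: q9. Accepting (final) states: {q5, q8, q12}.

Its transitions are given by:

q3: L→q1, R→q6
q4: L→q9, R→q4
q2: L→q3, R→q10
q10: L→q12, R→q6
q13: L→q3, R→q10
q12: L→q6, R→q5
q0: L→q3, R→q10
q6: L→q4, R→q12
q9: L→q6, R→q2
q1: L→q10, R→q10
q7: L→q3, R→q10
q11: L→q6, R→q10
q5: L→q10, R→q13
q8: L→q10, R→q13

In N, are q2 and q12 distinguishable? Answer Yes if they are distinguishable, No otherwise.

Yes

States {q0,q7,q8,q11} cannot be reached from the start state, so discard them.
P0 = {q5,q12} | {q1,q2,q3,q4,q6,q9,q10,q13}.
Refine {q5,q12} on symbol R: members go to different blocks, giving {q5} and {q12}.
Split {q1,q2,q3,q4,q6,q9,q10,q13} by δ(·,L) → {q1,q2,q3,q4,q6,q9,q13} and {q10}.
Split {q1,q2,q3,q4,q6,q9,q13} by δ(·,L) → {q2,q3,q4,q6,q9,q13} and {q1}.
Refine {q2,q3,q4,q6,q9,q13} on symbol L: members go to different blocks, giving {q2,q4,q6,q9,q13} and {q3}.
Refine {q2,q4,q6,q9,q13} on symbol L: members go to different blocks, giving {q4,q6,q9} and {q2,q13}.
On input R, block {q4,q6,q9} splits into {q4} and {q6} and {q9}.
No further refinement is possible. Final partition (9 blocks): {q5} | {q4} | {q12} | {q10} | {q1} | {q3} | {q2,q13} | {q6} | {q9}.
q2 and q12 end up in different blocks, so they are distinguishable. For instance, the string 'ε' is accepted from only q12.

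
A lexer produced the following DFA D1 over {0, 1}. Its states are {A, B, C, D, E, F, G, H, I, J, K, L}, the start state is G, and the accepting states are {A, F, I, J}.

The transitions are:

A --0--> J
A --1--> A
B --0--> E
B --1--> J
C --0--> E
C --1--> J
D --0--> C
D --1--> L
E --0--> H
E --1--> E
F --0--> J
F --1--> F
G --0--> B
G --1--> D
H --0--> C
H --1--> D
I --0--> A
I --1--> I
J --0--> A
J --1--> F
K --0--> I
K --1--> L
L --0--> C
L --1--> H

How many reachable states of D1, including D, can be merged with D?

States {I,K} cannot be reached from the start state, so discard them.
Initial partition by acceptance: {A,F,J} | {B,C,D,E,G,H,L}.
On input 1, block {B,C,D,E,G,H,L} splits into {D,E,G,H,L} and {B,C}.
On input 0, block {D,E,G,H,L} splits into {D,G,H,L} and {E}.
No further refinement is possible. Final partition (4 blocks): {A,F,J} | {D,G,H,L} | {B,C} | {E}.
The equivalence class containing D is {D,G,H,L}, of size 4.

4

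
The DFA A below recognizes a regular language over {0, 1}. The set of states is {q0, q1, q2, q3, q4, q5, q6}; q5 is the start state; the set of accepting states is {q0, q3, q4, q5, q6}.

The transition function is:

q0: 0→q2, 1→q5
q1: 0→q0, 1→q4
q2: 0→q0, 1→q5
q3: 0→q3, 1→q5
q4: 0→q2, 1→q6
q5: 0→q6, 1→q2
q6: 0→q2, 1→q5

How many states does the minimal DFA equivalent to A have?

States {q1,q3,q4} cannot be reached from the start state, so discard them.
Start with accepting vs non-accepting: {q0,q5,q6} | {q2}.
Refine {q0,q5,q6} on symbol 0: members go to different blocks, giving {q0,q6} and {q5}.
No further refinement is possible. Final partition (3 blocks): {q0,q6} | {q2} | {q5}.

3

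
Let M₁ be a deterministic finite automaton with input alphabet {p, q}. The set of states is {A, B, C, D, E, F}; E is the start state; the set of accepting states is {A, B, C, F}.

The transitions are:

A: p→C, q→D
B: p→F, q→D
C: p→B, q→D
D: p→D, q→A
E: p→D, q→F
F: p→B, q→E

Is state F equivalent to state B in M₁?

Yes

Start with accepting vs non-accepting: {A,B,C,F} | {D,E}.
No further refinement is possible. Final partition (2 blocks): {A,B,C,F} | {D,E}.
F and B lie in the same block of the stable partition, so they are equivalent — no string distinguishes them.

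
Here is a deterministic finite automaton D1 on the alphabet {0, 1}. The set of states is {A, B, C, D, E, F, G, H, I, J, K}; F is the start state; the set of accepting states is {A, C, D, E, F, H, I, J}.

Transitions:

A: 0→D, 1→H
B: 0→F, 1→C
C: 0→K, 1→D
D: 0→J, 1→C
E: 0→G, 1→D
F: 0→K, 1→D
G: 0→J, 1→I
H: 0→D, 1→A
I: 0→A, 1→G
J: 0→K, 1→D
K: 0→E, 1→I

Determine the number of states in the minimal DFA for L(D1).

5

First remove the unreachable states {B}; 10 states remain.
Initial partition by acceptance: {A,C,D,E,F,H,I,J} | {G,K}.
On input 0, block {A,C,D,E,F,H,I,J} splits into {A,D,H,I} and {C,E,F,J}.
Split {A,D,H,I} by δ(·,0) → {A,H,I} and {D}.
On input 0, block {A,H,I} splits into {A,H} and {I}.
No further refinement is possible. Final partition (5 blocks): {A,H} | {G,K} | {C,E,F,J} | {D} | {I}.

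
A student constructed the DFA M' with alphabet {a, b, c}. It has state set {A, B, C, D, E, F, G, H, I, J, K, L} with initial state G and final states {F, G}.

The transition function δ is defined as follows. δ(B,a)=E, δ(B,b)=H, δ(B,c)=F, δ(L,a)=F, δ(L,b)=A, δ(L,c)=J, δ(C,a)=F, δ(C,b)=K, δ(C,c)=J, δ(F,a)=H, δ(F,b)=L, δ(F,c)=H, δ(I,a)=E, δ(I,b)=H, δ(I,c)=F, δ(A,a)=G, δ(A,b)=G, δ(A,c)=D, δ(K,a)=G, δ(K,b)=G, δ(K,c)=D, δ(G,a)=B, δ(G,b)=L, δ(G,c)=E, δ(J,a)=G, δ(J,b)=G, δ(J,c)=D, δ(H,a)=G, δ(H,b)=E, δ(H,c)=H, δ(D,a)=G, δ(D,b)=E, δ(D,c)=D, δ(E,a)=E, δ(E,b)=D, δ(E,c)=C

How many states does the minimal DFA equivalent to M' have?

7

Reachable states from the start: {A,B,C,D,E,F,G,H,J,K,L}. Unreachable: {I} — drop them.
Initial partition by acceptance: {F,G} | {A,B,C,D,E,H,J,K,L}.
Refine {A,B,C,D,E,H,J,K,L} on symbol a: members go to different blocks, giving {A,C,D,H,J,K,L} and {B,E}.
Refine {F,G} on symbol a: members go to different blocks, giving {F} and {G}.
Refine {A,C,D,H,J,K,L} on symbol a: members go to different blocks, giving {A,D,H,J,K} and {C,L}.
Split {A,D,H,J,K} by δ(·,b) → {A,J,K} and {D,H}.
Split {B,E} by δ(·,c) → {B} and {E}.
No further refinement is possible. Final partition (7 blocks): {F} | {A,J,K} | {B} | {G} | {C,L} | {D,H} | {E}.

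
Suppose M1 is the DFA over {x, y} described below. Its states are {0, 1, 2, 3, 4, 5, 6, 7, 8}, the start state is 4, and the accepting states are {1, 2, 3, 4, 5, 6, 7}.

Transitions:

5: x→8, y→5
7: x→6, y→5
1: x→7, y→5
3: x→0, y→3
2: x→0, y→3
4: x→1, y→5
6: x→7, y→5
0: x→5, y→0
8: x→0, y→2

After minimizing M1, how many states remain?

All states are reachable from the start state.
P0 = {1,2,3,4,5,6,7} | {0,8}.
On input x, block {1,2,3,4,5,6,7} splits into {1,4,6,7} and {2,3,5}.
Refine {0,8} on symbol x: members go to different blocks, giving {0} and {8}.
Split {2,3,5} by δ(·,x) → {2,3} and {5}.
The partition is now stable with 5 blocks: {1,4,6,7} | {0} | {2,3} | {8} | {5}.

5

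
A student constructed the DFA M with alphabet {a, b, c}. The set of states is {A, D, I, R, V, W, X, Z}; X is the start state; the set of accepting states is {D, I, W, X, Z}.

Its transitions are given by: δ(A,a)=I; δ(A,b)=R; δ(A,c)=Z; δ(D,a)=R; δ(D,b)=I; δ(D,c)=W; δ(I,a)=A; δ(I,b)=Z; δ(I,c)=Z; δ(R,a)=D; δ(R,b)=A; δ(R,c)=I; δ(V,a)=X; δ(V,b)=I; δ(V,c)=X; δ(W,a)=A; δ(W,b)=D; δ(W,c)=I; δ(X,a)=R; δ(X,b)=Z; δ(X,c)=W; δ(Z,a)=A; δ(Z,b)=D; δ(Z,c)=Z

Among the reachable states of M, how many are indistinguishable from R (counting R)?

2

Reachable states from the start: {A,D,I,R,W,X,Z}. Unreachable: {V} — drop them.
Start with accepting vs non-accepting: {D,I,W,X,Z} | {A,R}.
No further refinement is possible. Final partition (2 blocks): {D,I,W,X,Z} | {A,R}.
The equivalence class containing R is {A,R}, of size 2.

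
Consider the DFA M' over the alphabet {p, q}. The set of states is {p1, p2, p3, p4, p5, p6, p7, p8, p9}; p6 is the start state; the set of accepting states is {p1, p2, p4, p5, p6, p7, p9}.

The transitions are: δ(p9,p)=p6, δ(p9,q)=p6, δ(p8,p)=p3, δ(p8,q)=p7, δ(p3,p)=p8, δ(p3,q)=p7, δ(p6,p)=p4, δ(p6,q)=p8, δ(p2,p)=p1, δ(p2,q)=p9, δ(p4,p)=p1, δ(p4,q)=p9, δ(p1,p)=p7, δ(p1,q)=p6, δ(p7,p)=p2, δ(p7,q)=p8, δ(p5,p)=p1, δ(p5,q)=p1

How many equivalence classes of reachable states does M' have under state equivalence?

States {p5} cannot be reached from the start state, so discard them.
Start with accepting vs non-accepting: {p1,p2,p4,p6,p7,p9} | {p3,p8}.
On input q, block {p1,p2,p4,p6,p7,p9} splits into {p1,p2,p4,p9} and {p6,p7}.
On input p, block {p1,p2,p4,p9} splits into {p1,p9} and {p2,p4}.
No further refinement is possible. Final partition (4 blocks): {p1,p9} | {p3,p8} | {p6,p7} | {p2,p4}.

4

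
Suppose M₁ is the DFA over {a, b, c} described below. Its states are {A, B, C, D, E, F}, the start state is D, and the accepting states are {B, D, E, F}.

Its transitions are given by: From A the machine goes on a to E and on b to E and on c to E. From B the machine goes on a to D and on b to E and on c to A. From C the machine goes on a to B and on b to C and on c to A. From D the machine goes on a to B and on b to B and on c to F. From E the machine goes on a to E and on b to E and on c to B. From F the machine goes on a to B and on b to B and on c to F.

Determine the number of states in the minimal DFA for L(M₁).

States {C} cannot be reached from the start state, so discard them.
P0 = {B,D,E,F} | {A}.
On input c, block {B,D,E,F} splits into {D,E,F} and {B}.
Split {D,E,F} by δ(·,a) → {D,F} and {E}.
Stable partition: {D,F} | {A} | {B} | {E} — 4 equivalence classes.

4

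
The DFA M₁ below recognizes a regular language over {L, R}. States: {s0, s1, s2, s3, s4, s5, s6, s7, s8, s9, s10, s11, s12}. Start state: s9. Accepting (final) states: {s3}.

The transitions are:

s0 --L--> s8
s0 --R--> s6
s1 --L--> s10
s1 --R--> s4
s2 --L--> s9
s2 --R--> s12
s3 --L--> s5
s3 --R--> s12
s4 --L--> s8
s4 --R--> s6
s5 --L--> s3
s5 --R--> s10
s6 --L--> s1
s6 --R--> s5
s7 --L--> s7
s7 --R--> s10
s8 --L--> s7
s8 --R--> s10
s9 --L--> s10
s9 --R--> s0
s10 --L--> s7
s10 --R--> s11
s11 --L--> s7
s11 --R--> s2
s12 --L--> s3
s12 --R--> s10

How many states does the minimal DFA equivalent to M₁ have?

Start with accepting vs non-accepting: {s3} | {s0,s1,s2,s4,s5,s6,s7,s8,s9,s10,s11,s12}.
Refine {s0,s1,s2,s4,s5,s6,s7,s8,s9,s10,s11,s12} on symbol L: members go to different blocks, giving {s0,s1,s2,s4,s6,s7,s8,s9,s10,s11} and {s5,s12}.
Split {s0,s1,s2,s4,s6,s7,s8,s9,s10,s11} by δ(·,R) → {s0,s1,s4,s7,s8,s9,s10,s11} and {s2,s6}.
On input R, block {s0,s1,s4,s7,s8,s9,s10,s11} splits into {s1,s7,s8,s9,s10} and {s0,s4,s11}.
Refine {s1,s7,s8,s9,s10} on symbol R: members go to different blocks, giving {s1,s9,s10} and {s7,s8}.
Refine {s1,s9,s10} on symbol L: members go to different blocks, giving {s1,s9} and {s10}.
Stable partition: {s3} | {s1,s9} | {s5,s12} | {s2,s6} | {s0,s4,s11} | {s7,s8} | {s10} — 7 equivalence classes.

7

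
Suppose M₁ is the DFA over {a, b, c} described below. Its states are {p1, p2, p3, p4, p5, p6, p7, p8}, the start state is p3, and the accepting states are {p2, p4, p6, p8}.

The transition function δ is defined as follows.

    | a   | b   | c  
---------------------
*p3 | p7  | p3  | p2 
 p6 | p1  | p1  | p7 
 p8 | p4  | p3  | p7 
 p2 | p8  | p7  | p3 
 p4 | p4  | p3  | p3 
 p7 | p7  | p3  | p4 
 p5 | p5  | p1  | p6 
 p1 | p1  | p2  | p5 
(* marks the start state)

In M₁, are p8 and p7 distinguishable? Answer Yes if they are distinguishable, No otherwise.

Yes

First remove the unreachable states {p1,p5,p6}; 5 states remain.
P0 = {p2,p4,p8} | {p3,p7}.
The partition is now stable with 2 blocks: {p2,p4,p8} | {p3,p7}.
p8 and p7 end up in different blocks, so they are distinguishable. For instance, the string 'ε' is accepted from only p8.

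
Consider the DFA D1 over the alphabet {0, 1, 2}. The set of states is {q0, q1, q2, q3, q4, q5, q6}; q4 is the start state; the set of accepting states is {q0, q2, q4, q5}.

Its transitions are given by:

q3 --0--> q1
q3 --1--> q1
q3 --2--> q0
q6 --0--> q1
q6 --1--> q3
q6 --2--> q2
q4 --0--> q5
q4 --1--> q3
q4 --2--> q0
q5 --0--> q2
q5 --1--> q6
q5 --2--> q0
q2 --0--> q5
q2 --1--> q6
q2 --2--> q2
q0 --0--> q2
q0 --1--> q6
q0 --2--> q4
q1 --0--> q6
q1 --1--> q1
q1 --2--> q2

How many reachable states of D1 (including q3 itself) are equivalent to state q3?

3

All states are reachable from the start state.
Start with accepting vs non-accepting: {q0,q2,q4,q5} | {q1,q3,q6}.
Stable partition: {q0,q2,q4,q5} | {q1,q3,q6} — 2 equivalence classes.
State q3 belongs to the block {q1,q3,q6}, which has 3 states.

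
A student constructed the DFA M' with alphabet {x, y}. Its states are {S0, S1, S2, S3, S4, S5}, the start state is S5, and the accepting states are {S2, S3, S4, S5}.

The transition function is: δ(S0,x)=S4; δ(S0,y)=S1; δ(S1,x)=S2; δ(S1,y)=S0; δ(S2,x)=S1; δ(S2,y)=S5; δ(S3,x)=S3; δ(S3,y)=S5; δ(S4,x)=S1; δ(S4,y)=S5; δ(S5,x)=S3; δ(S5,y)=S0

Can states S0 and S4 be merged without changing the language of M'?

No

Initial partition by acceptance: {S2,S3,S4,S5} | {S0,S1}.
Refine {S2,S3,S4,S5} on symbol x: members go to different blocks, giving {S2,S4} and {S3,S5}.
On input y, block {S3,S5} splits into {S3} and {S5}.
The partition is now stable with 4 blocks: {S2,S4} | {S0,S1} | {S3} | {S5}.
S0 and S4 end up in different blocks, so they are distinguishable. For instance, the string 'ε' is accepted from only S4.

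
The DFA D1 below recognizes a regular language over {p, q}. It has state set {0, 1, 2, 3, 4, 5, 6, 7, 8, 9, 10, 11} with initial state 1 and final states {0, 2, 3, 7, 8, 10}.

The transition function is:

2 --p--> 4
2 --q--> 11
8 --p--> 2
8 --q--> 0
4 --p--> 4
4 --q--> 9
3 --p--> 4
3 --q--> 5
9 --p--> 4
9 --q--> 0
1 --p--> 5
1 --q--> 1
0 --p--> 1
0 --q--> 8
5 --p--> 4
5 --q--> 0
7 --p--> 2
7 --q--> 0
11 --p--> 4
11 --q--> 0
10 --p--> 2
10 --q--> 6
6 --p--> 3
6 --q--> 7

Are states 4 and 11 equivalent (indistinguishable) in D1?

No

Reachable states from the start: {0,1,2,4,5,8,9,11}. Unreachable: {3,6,7,10} — drop them.
Initial partition by acceptance: {0,2,8} | {1,4,5,9,11}.
Split {0,2,8} by δ(·,p) → {0,2} and {8}.
Refine {0,2} on symbol q: members go to different blocks, giving {0} and {2}.
Refine {1,4,5,9,11} on symbol q: members go to different blocks, giving {5,9,11} and {1,4}.
Refine {1,4} on symbol p: members go to different blocks, giving {1} and {4}.
Stable partition: {0} | {5,9,11} | {8} | {2} | {1} | {4} — 6 equivalence classes.
4 and 11 end up in different blocks, so they are distinguishable. For instance, the string 'q' is accepted from only 11.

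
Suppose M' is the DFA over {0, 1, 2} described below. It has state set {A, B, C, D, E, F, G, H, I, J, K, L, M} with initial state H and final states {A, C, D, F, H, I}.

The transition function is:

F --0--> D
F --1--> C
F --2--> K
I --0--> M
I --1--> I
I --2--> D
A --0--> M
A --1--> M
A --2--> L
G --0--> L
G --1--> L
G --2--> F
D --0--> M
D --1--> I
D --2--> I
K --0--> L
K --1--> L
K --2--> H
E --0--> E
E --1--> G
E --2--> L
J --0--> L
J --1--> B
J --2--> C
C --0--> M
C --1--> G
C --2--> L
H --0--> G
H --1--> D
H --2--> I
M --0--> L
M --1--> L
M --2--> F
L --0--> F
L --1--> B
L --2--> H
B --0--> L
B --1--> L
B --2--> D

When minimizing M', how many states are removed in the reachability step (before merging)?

3

No path from H leads to A, E, J; the other 10 states are all reachable.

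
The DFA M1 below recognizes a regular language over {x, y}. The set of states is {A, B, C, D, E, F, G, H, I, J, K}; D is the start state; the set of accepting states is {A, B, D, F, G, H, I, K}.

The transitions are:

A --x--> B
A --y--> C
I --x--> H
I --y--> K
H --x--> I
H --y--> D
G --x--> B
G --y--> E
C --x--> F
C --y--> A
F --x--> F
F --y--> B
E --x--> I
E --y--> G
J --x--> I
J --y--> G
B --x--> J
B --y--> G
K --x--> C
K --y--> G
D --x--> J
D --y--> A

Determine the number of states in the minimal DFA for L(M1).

Every state is reachable, so we keep all 11.
Initial partition by acceptance: {A,B,D,F,G,H,I,K} | {C,E,J}.
Split {A,B,D,F,G,H,I,K} by δ(·,x) → {A,F,G,H,I} and {B,D,K}.
Split {A,F,G,H,I} by δ(·,x) → {F,H,I} and {A,G}.
Stable partition: {F,H,I} | {C,E,J} | {B,D,K} | {A,G} — 4 equivalence classes.

4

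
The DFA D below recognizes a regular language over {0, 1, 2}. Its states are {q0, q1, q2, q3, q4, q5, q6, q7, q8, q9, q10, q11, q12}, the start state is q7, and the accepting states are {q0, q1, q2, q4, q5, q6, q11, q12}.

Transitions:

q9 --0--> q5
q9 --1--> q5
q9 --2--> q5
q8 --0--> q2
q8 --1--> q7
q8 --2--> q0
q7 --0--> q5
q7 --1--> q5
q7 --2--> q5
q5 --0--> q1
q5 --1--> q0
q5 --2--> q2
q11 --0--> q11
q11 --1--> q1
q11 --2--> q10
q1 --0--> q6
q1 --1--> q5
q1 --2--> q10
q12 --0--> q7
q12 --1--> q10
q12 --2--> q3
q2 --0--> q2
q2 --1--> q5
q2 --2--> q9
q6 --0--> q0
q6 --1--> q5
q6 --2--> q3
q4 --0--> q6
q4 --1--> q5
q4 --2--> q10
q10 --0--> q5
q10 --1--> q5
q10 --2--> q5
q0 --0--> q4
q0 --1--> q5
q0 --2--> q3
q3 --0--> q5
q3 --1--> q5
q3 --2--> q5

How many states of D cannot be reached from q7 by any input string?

3

BFS from q7 reaches {q0, q1, q2, q3, q4, q5, q6, q7, q9, q10}; the 3 state(s) q8, q11, q12 are never visited.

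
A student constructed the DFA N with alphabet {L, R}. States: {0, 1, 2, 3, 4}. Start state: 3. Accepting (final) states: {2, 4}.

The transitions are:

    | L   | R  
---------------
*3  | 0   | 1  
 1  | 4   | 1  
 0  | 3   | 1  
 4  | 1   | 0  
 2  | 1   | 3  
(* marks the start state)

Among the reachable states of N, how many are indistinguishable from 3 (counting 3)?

2

States {2} cannot be reached from the start state, so discard them.
Initial partition by acceptance: {4} | {0,1,3}.
On input L, block {0,1,3} splits into {0,3} and {1}.
Stable partition: {4} | {0,3} | {1} — 3 equivalence classes.
The equivalence class containing 3 is {0,3}, of size 2.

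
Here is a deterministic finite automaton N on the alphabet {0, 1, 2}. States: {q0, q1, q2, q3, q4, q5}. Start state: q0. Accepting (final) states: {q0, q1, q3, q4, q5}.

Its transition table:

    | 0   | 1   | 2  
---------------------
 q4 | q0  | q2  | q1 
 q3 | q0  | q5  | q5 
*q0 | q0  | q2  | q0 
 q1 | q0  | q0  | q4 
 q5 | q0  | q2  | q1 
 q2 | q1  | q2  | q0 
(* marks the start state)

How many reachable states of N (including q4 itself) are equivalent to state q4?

1

States {q3,q5} cannot be reached from the start state, so discard them.
P0 = {q0,q1,q4} | {q2}.
Split {q0,q1,q4} by δ(·,1) → {q0,q4} and {q1}.
Split {q0,q4} by δ(·,2) → {q0} and {q4}.
Stable partition: {q0} | {q2} | {q1} | {q4} — 4 equivalence classes.
The equivalence class containing q4 is {q4}, of size 1.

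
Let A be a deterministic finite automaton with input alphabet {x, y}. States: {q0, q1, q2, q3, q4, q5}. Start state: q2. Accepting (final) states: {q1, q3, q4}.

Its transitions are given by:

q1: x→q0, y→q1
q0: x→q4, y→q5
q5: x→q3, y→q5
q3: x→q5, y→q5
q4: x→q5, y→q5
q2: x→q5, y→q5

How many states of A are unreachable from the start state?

No path from q2 leads to q0, q1, q4; the other 3 states are all reachable.

3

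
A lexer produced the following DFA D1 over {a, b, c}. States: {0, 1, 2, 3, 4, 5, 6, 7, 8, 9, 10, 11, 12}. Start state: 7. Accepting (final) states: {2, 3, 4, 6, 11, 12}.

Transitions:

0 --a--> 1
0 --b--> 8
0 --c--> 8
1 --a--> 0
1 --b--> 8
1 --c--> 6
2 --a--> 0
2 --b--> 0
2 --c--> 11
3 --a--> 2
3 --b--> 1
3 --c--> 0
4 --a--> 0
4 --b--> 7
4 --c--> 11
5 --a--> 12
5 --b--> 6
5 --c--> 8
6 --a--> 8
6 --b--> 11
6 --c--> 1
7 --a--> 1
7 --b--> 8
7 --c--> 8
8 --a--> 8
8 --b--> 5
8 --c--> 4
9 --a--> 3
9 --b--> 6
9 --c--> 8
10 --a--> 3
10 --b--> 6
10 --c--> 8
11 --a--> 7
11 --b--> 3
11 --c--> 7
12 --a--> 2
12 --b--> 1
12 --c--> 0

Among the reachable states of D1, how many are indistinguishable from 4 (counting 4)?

2

First remove the unreachable states {9,10}; 11 states remain.
P0 = {2,3,4,6,11,12} | {0,1,5,7,8}.
Split {2,3,4,6,11,12} by δ(·,a) → {2,4,6,11} and {3,12}.
Split {2,4,6,11} by δ(·,b) → {2,4} and {6} and {11}.
On input a, block {0,1,5,7,8} splits into {0,1,7,8} and {5}.
Refine {0,1,7,8} on symbol b: members go to different blocks, giving {0,1,7} and {8}.
Split {0,1,7} by δ(·,c) → {0,7} and {1}.
The partition is now stable with 8 blocks: {2,4} | {0,7} | {3,12} | {6} | {11} | {5} | {8} | {1}.
State 4 belongs to the block {2,4}, which has 2 states.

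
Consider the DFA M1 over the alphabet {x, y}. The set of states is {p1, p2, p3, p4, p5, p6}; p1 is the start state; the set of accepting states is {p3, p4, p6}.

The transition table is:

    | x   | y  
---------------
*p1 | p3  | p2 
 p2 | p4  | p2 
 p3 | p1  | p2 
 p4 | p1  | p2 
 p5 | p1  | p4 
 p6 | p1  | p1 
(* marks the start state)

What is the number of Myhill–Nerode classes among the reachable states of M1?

Reachable states from the start: {p1,p2,p3,p4}. Unreachable: {p5,p6} — drop them.
Initial partition by acceptance: {p3,p4} | {p1,p2}.
No further refinement is possible. Final partition (2 blocks): {p3,p4} | {p1,p2}.

2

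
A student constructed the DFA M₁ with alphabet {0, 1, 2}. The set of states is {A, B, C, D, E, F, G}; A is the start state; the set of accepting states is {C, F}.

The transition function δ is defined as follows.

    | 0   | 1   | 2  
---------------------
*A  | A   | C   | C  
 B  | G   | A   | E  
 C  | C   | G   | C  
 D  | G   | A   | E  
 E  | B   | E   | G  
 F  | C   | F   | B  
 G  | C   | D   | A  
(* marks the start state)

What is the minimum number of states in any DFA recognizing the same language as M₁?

5

Reachable states from the start: {A,B,C,D,E,G}. Unreachable: {F} — drop them.
Start with accepting vs non-accepting: {C} | {A,B,D,E,G}.
Refine {A,B,D,E,G} on symbol 0: members go to different blocks, giving {A,B,D,E} and {G}.
On input 0, block {A,B,D,E} splits into {A,E} and {B,D}.
Split {A,E} by δ(·,0) → {A} and {E}.
The partition is now stable with 5 blocks: {C} | {A} | {G} | {B,D} | {E}.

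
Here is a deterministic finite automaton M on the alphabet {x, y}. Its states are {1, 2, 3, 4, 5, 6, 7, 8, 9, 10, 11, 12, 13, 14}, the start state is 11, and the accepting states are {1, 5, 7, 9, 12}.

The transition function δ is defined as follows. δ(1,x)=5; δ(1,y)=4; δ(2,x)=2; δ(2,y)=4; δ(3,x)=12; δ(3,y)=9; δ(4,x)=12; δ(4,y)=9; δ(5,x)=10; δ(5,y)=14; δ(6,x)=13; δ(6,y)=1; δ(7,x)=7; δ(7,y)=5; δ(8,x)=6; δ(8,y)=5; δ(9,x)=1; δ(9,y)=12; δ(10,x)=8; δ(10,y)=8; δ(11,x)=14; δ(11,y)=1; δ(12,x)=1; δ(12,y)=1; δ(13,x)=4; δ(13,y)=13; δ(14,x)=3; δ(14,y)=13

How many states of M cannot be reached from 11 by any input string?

BFS from 11 reaches {1, 3, 4, 5, 6, 8, 9, 10, 11, 12, 13, 14}; the 2 state(s) 2, 7 are never visited.

2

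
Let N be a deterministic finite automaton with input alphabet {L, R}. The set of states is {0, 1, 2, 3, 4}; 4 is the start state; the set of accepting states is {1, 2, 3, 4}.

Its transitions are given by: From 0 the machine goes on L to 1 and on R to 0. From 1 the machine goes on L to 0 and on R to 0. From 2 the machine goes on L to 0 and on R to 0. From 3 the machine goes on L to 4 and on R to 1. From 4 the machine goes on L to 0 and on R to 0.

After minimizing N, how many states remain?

States {2,3} cannot be reached from the start state, so discard them.
Start with accepting vs non-accepting: {1,4} | {0}.
No further refinement is possible. Final partition (2 blocks): {1,4} | {0}.

2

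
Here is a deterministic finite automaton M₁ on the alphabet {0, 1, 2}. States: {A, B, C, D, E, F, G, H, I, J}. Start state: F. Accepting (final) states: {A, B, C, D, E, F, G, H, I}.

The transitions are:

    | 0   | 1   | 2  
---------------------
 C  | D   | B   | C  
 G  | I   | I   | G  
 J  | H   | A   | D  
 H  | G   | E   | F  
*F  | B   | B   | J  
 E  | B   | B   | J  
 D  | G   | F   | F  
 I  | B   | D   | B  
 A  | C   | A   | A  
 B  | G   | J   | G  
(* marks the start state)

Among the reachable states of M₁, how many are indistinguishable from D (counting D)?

Every state is reachable, so we keep all 10.
P0 = {A,B,C,D,E,F,G,H,I} | {J}.
On input 1, block {A,B,C,D,E,F,G,H,I} splits into {A,C,D,E,F,G,H,I} and {B}.
Split {A,C,D,E,F,G,H,I} by δ(·,0) → {A,C,D,G,H} and {E,F,I}.
Split {A,C,D,G,H} by δ(·,0) → {A,C,D,H} and {G}.
Split {A,C,D,H} by δ(·,0) → {A,C} and {D,H}.
Refine {A,C} on symbol 0: members go to different blocks, giving {A} and {C}.
Refine {E,F,I} on symbol 1: members go to different blocks, giving {E,F} and {I}.
The partition is now stable with 8 blocks: {A} | {J} | {B} | {E,F} | {G} | {D,H} | {C} | {I}.
The equivalence class containing D is {D,H}, of size 2.

2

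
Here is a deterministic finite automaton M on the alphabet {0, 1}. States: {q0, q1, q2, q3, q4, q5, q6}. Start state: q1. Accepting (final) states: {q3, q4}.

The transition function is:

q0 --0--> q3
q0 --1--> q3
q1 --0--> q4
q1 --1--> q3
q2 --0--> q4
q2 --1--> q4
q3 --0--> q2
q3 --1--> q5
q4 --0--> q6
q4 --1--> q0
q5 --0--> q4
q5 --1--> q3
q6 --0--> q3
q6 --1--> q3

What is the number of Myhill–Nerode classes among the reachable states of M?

2

Initial partition by acceptance: {q3,q4} | {q0,q1,q2,q5,q6}.
Stable partition: {q3,q4} | {q0,q1,q2,q5,q6} — 2 equivalence classes.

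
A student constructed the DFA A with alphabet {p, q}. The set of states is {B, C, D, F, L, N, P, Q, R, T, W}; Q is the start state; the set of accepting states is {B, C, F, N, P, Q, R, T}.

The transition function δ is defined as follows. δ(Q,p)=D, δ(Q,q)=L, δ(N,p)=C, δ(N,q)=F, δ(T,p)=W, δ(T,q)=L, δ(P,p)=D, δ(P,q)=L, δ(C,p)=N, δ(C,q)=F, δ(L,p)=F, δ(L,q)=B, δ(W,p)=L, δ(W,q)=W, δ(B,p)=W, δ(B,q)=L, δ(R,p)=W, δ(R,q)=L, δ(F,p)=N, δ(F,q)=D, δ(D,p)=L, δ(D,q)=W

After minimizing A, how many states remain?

5

Reachable states from the start: {B,C,D,F,L,N,Q,W}. Unreachable: {P,R,T} — drop them.
Initial partition by acceptance: {B,C,F,N,Q} | {D,L,W}.
Refine {B,C,F,N,Q} on symbol p: members go to different blocks, giving {C,F,N} and {B,Q}.
On input q, block {C,F,N} splits into {C,N} and {F}.
Refine {D,L,W} on symbol p: members go to different blocks, giving {D,W} and {L}.
No further refinement is possible. Final partition (5 blocks): {C,N} | {D,W} | {B,Q} | {F} | {L}.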